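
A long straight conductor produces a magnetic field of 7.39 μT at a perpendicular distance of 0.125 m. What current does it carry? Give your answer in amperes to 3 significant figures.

I ≈ 4.62 A

For a long straight wire B = μ₀I/(2πd), so I = 2πdB/μ₀.
I = 2π × 0.125 × 7.39×10⁻⁶ / (4π×10⁻⁷) = 4.62 A.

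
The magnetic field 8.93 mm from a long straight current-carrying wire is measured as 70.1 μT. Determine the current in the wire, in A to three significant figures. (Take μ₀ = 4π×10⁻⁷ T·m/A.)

I ≈ 3.13 A

For a long straight wire B = μ₀I/(2πd), so I = 2πdB/μ₀.
I = 2π × 0.00893 × 7.01×10⁻⁵ / (4π×10⁻⁷) = 3.13 A.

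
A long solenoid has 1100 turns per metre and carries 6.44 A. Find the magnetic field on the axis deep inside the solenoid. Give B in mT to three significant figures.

B ≈ 8.90 mT

Inside a long solenoid, B = μ₀nI with n = 1100 turns/m.
B = 4π×10⁻⁷ × 1100 × 6.44 = 8.90×10⁻³ T.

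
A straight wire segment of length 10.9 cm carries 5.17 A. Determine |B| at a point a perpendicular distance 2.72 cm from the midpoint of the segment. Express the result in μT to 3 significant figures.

For a finite straight segment, B = (μ₀I/4πd)(sinθ₁ + sinθ₂), where θ₁, θ₂ are the angles from the perpendicular to each end.
The perpendicular from the point meets the wire at its midpoint, so each end is L/2 = 0.0545 m away along the wire.
sinθ₁ = 0.0545/√(0.0545²+0.0272²) = 0.8948; sinθ₂ = 0.0545/√(0.0545²+0.0272²) = 0.8948.
B = (4π×10⁻⁷ × 5.17) / (4π × 0.0272) × (0.8948 + 0.8948) = 3.40×10⁻⁵ T.

B ≈ 34.0 μT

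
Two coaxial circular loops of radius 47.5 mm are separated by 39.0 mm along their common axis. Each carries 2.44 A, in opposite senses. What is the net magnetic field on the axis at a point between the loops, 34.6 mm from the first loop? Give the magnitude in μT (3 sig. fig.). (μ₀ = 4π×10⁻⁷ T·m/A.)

B ≈ 14.8 μT

Each loop contributes B = μ₀IR²/[2(R²+z²)^(3/2)] on the axis, with z measured from that loop.
Loop 1 (z = 0.0346 m): B₁ = 1.70×10⁻⁵ T. Loop 2 (z = 0.0044 m): B₂ = 3.19×10⁻⁵ T.
The fields oppose: B = |B₁ − B₂| = 1.48×10⁻⁵ T.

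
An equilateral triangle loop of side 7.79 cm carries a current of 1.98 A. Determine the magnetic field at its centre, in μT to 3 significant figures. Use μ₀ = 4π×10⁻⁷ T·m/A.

Each side is a finite straight segment at perpendicular distance d = a/(2 tan(π/3)) = 0.02249 m from the centre, with end-angles ±π/3.
One side contributes B₁ = (μ₀I/4πd)·2 sin(π/3) = 1.53×10⁻⁵ T.
All 3 sides add in the same direction: B = 3 × 1.53×10⁻⁵ = 4.58×10⁻⁵ T.

B ≈ 45.8 μT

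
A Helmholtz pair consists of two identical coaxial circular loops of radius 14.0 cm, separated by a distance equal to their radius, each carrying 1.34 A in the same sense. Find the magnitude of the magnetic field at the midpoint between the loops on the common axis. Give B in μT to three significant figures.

Each loop contributes B = μ₀IR²/[2(R²+z²)^(3/2)] on the axis, with z measured from that loop.
Loop 1 (z = 0.07 m): B₁ = 4.30×10⁻⁶ T. Loop 2 (z = 0.07 m): B₂ = 4.30×10⁻⁶ T.
The fields add: B = B₁ + B₂ = 8.61×10⁻⁶ T.

B ≈ 8.61 μT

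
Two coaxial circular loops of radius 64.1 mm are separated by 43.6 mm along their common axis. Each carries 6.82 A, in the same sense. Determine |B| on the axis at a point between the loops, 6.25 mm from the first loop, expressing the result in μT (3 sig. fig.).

B ≈ 109 μT

Each loop contributes B = μ₀IR²/[2(R²+z²)^(3/2)] on the axis, with z measured from that loop.
Loop 1 (z = 0.00625 m): B₁ = 6.59×10⁻⁵ T. Loop 2 (z = 0.03735 m): B₂ = 4.31×10⁻⁵ T.
The fields add: B = B₁ + B₂ = 1.09×10⁻⁴ T.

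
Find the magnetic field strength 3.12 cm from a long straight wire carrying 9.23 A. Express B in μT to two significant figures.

B ≈ 59 μT

For an infinitely long straight wire, B = μ₀I/(2πd).
B = (4π×10⁻⁷ × 9.23) / (2π × 0.0312) = 5.92×10⁻⁵ T.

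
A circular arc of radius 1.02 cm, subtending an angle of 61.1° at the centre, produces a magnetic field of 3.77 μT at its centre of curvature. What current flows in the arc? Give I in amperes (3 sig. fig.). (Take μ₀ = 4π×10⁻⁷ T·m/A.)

I ≈ 0.361 A

For a circular arc, B = μ₀Iφ/(4πR) with φ in radians; here φ = 1.066 rad.
So I = 4πRB/(μ₀φ) = 4π × 0.0102 × 3.77×10⁻⁶ / (4π×10⁻⁷ × 1.066) = 0.361 A.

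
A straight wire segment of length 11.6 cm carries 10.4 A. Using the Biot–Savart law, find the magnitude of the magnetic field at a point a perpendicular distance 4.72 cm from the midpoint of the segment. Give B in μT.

For a finite straight segment, B = (μ₀I/4πd)(sinθ₁ + sinθ₂), where θ₁, θ₂ are the angles from the perpendicular to each end.
The perpendicular from the point meets the wire at its midpoint, so each end is L/2 = 0.058 m away along the wire.
sinθ₁ = 0.058/√(0.058²+0.0472²) = 0.7756; sinθ₂ = 0.058/√(0.058²+0.0472²) = 0.7756.
B = (4π×10⁻⁷ × 10.4) / (4π × 0.0472) × (0.7756 + 0.7756) = 3.42×10⁻⁵ T.

B ≈ 34.2 μT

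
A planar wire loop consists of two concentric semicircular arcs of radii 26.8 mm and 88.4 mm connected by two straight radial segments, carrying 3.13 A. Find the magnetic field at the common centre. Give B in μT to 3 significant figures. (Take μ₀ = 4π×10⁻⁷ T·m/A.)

B ≈ 25.6 μT

The radial connectors point toward the centre, so dl × r̂ = 0 and they contribute nothing.
Each semicircle gives μ₀I/(4R): inner arc 3.67×10⁻⁵ T, outer arc 1.11×10⁻⁵ T.
The two arcs carry current in opposite angular senses, so their fields oppose: B = |3.67×10⁻⁵ − 1.11×10⁻⁵| = 2.56×10⁻⁵ T.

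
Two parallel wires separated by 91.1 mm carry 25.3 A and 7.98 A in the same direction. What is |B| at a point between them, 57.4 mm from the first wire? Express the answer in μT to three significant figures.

Each long wire gives B = μ₀I/(2πd). Distances are d₁ = 0.0574 m and d₂ = 0.0337 m.
B₁ = 8.82×10⁻⁵ T, B₂ = 4.74×10⁻⁵ T.
Between parallel currents the two contributions point in opposite directions, so they subtract. B = |B₁ − B₂| = |8.82×10⁻⁵ − 4.74×10⁻⁵| = 4.08×10⁻⁵ T.

B ≈ 40.8 μT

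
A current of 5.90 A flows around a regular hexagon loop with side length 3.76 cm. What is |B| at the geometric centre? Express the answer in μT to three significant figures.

B ≈ 109 μT

Each side is a finite straight segment at perpendicular distance d = a/(2 tan(π/6)) = 0.03256 m from the centre, with end-angles ±π/6.
One side contributes B₁ = (μ₀I/4πd)·2 sin(π/6) = 1.81×10⁻⁵ T.
All 6 sides add in the same direction: B = 6 × 1.81×10⁻⁵ = 1.09×10⁻⁴ T.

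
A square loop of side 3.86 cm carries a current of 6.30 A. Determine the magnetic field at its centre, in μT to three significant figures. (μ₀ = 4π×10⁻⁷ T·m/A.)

Each side is a finite straight segment at perpendicular distance d = a/(2 tan(π/4)) = 0.0193 m from the centre, with end-angles ±π/4.
One side contributes B₁ = (μ₀I/4πd)·2 sin(π/4) = 4.62×10⁻⁵ T.
All 4 sides add in the same direction: B = 4 × 4.62×10⁻⁵ = 1.85×10⁻⁴ T.

B ≈ 185 μT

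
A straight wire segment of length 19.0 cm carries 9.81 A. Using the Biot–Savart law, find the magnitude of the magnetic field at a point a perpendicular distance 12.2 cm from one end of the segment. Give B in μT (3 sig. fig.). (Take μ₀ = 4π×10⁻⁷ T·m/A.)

For a finite straight segment, B = (μ₀I/4πd)(sinθ₁ + sinθ₂), where θ₁, θ₂ are the angles from the perpendicular to each end.
The perpendicular foot is at one end, so the two end-offsets along the wire are 0 and L = 0.19 m.
sinθ₁ = 0/√(0²+0.122²) = 0.0000; sinθ₂ = 0.19/√(0.19²+0.122²) = 0.8415.
B = (4π×10⁻⁷ × 9.81) / (4π × 0.122) × (0.0000 + 0.8415) = 6.77×10⁻⁶ T.

B ≈ 6.77 μT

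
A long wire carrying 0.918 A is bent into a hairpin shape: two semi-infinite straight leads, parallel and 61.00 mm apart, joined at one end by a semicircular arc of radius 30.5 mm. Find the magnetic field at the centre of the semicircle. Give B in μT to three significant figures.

The semicircular arc contributes B_arc = μ₀I·π/(4πR) = μ₀I/(4R) = 9.46×10⁻⁶ T.
Each semi-infinite lead is at perpendicular distance R = 0.0305 m from the centre, with the perpendicular foot at its near end, so it contributes μ₀I/(4πR); both point the same way, together 6.02×10⁻⁶ T.
Arc and leads all point the same direction: B = 9.46×10⁻⁶ + 6.02×10⁻⁶ = 1.55×10⁻⁵ T.

B ≈ 15.5 μT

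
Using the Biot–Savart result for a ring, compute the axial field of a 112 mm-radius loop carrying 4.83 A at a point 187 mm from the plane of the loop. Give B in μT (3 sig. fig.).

B ≈ 3.68 μT

On the axis of a circular loop, B = μ₀IR² / [2(R²+z²)^(3/2)].
R² + z² = (0.112)² + (0.187)² = 0.04751 m², and (R²+z²)^(3/2) = 1.04×10⁻² m³.
B = (4π×10⁻⁷ × 4.83 × 0.01254) / (2 × 1.04×10⁻²) = 3.68×10⁻⁶ T.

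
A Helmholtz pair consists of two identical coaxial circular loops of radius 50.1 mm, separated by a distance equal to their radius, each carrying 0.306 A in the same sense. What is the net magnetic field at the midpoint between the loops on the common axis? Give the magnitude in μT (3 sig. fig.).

Each loop contributes B = μ₀IR²/[2(R²+z²)^(3/2)] on the axis, with z measured from that loop.
Loop 1 (z = 0.02505 m): B₁ = 2.75×10⁻⁶ T. Loop 2 (z = 0.02505 m): B₂ = 2.75×10⁻⁶ T.
The fields add: B = B₁ + B₂ = 5.49×10⁻⁶ T.

B ≈ 5.49 μT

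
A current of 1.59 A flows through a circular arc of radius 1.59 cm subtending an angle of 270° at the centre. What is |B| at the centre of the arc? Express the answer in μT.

The Biot–Savart field of a circular arc at its centre is B = μ₀Iφ/(4πR), with φ = 4.712 rad.
B = (4π×10⁻⁷ × 1.59 × 4.712) / (4π × 0.0159) = 4.71×10⁻⁵ T.

B ≈ 47.1 μT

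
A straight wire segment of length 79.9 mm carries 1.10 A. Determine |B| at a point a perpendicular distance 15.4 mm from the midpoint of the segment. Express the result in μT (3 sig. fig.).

B ≈ 13.3 μT

For a finite straight segment, B = (μ₀I/4πd)(sinθ₁ + sinθ₂), where θ₁, θ₂ are the angles from the perpendicular to each end.
The perpendicular from the point meets the wire at its midpoint, so each end is L/2 = 0.03995 m away along the wire.
sinθ₁ = 0.03995/√(0.03995²+0.0154²) = 0.9331; sinθ₂ = 0.03995/√(0.03995²+0.0154²) = 0.9331.
B = (4π×10⁻⁷ × 1.10) / (4π × 0.0154) × (0.9331 + 0.9331) = 1.33×10⁻⁵ T.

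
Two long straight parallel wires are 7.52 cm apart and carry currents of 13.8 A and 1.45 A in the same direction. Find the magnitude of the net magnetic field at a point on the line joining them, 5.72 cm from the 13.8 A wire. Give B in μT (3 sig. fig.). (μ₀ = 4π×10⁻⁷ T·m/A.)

B ≈ 32.1 μT

Each long wire gives B = μ₀I/(2πd). Distances are d₁ = 0.0572 m and d₂ = 0.018 m.
B₁ = 4.83×10⁻⁵ T, B₂ = 1.61×10⁻⁵ T.
Between parallel currents the two contributions point in opposite directions, so they subtract. B = |B₁ − B₂| = |4.83×10⁻⁵ − 1.61×10⁻⁵| = 3.21×10⁻⁵ T.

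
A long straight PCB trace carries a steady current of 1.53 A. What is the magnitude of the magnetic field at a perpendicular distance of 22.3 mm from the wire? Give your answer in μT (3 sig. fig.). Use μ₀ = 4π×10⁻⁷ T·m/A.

B ≈ 13.7 μT

For an infinitely long straight wire, B = μ₀I/(2πd).
B = (4π×10⁻⁷ × 1.53) / (2π × 0.0223) = 1.37×10⁻⁵ T.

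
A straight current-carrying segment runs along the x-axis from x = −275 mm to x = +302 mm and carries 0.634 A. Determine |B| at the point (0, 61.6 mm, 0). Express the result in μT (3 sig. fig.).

For a finite straight segment, B = (μ₀I/4πd)(sinθ₁ + sinθ₂), where θ₁, θ₂ are the angles from the perpendicular to each end.
The perpendicular distance is d = 0.0616 m; the end-offsets along the wire are a = 0.275 m and b = 0.302 m.
sinθ₁ = 0.275/√(0.275²+0.0616²) = 0.9758; sinθ₂ = 0.302/√(0.302²+0.0616²) = 0.9798.
B = (4π×10⁻⁷ × 0.634) / (4π × 0.0616) × (0.9758 + 0.9798) = 2.01×10⁻⁶ T.

B ≈ 2.01 μT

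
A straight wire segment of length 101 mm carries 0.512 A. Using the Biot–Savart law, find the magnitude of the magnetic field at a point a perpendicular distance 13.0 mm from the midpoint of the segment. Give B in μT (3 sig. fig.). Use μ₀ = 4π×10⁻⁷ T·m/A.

B ≈ 7.63 μT

For a finite straight segment, B = (μ₀I/4πd)(sinθ₁ + sinθ₂), where θ₁, θ₂ are the angles from the perpendicular to each end.
The perpendicular from the point meets the wire at its midpoint, so each end is L/2 = 0.0505 m away along the wire.
sinθ₁ = 0.0505/√(0.0505²+0.013²) = 0.9684; sinθ₂ = 0.0505/√(0.0505²+0.013²) = 0.9684.
B = (4π×10⁻⁷ × 0.512) / (4π × 0.013) × (0.9684 + 0.9684) = 7.63×10⁻⁶ T.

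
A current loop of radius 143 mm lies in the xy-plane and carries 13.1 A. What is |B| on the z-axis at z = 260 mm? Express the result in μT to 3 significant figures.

B ≈ 6.44 μT

On the axis of a circular loop, B = μ₀IR² / [2(R²+z²)^(3/2)].
R² + z² = (0.143)² + (0.26)² = 0.08805 m², and (R²+z²)^(3/2) = 2.61×10⁻² m³.
B = (4π×10⁻⁷ × 13.1 × 0.02045) / (2 × 2.61×10⁻²) = 6.44×10⁻⁶ T.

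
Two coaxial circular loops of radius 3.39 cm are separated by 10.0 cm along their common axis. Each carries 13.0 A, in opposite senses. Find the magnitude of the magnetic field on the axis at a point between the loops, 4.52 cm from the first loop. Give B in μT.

B ≈ 17.0 μT

Each loop contributes B = μ₀IR²/[2(R²+z²)^(3/2)] on the axis, with z measured from that loop.
Loop 1 (z = 0.0452 m): B₁ = 5.20×10⁻⁵ T. Loop 2 (z = 0.0548 m): B₂ = 3.51×10⁻⁵ T.
The fields oppose: B = |B₁ − B₂| = 1.70×10⁻⁵ T.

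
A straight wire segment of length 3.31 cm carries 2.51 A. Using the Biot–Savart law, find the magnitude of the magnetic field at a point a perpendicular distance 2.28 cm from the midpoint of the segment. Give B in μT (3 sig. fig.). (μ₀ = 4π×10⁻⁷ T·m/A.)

For a finite straight segment, B = (μ₀I/4πd)(sinθ₁ + sinθ₂), where θ₁, θ₂ are the angles from the perpendicular to each end.
The perpendicular from the point meets the wire at its midpoint, so each end is L/2 = 0.01655 m away along the wire.
sinθ₁ = 0.01655/√(0.01655²+0.0228²) = 0.5874; sinθ₂ = 0.01655/√(0.01655²+0.0228²) = 0.5874.
B = (4π×10⁻⁷ × 2.51) / (4π × 0.0228) × (0.5874 + 0.5874) = 1.29×10⁻⁵ T.

B ≈ 12.9 μT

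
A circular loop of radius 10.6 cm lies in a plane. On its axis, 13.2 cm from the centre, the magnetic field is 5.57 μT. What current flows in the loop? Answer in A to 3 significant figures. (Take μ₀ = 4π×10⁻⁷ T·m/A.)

I ≈ 3.83 A

On the axis of a loop, B = μ₀IR²/[2(R²+z²)^(3/2)], so I = 2B(R²+z²)^(3/2)/(μ₀R²).
R² + z² = 0.01124 + 0.01742 = 0.02866 m²; raised to 3/2 gives 4.85×10⁻³ m³.
I = 2 × 5.57×10⁻⁶ × 4.85×10⁻³ / (1.26×10⁻⁶ × 0.01124) = 3.83 A.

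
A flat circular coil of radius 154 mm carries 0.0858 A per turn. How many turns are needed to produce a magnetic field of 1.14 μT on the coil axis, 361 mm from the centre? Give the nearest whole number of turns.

N = 54

For an N-turn coil, B = Nμ₀IR²/[2(R²+z²)^(3/2)]. A single turn gives B₁ = 2.11×10⁻⁸ T with R = 0.154 m, z = 0.361 m.
N = B/B₁ = 1.14×10⁻⁶ / 2.11×10⁻⁸ = 53.91.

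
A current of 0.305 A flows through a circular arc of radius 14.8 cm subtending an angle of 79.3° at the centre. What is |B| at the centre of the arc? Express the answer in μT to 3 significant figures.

B ≈ 0.285 μT

The Biot–Savart field of a circular arc at its centre is B = μ₀Iφ/(4πR), with φ = 1.384 rad.
B = (4π×10⁻⁷ × 0.305 × 1.384) / (4π × 0.148) = 2.85×10⁻⁷ T.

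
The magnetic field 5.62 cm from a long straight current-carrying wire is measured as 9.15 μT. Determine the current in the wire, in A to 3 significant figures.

For a long straight wire B = μ₀I/(2πd), so I = 2πdB/μ₀.
I = 2π × 0.0562 × 9.15×10⁻⁶ / (4π×10⁻⁷) = 2.57 A.

I ≈ 2.57 A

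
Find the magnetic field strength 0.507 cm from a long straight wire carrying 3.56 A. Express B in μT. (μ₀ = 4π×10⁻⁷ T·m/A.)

B ≈ 140 μT

For an infinitely long straight wire, B = μ₀I/(2πd).
B = (4π×10⁻⁷ × 3.56) / (2π × 0.00507) = 1.40×10⁻⁴ T.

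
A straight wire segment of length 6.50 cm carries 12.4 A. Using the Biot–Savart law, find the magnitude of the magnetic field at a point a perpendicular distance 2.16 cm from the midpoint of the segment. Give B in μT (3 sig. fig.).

B ≈ 95.6 μT

For a finite straight segment, B = (μ₀I/4πd)(sinθ₁ + sinθ₂), where θ₁, θ₂ are the angles from the perpendicular to each end.
The perpendicular from the point meets the wire at its midpoint, so each end is L/2 = 0.0325 m away along the wire.
sinθ₁ = 0.0325/√(0.0325²+0.0216²) = 0.8328; sinθ₂ = 0.0325/√(0.0325²+0.0216²) = 0.8328.
B = (4π×10⁻⁷ × 12.4) / (4π × 0.0216) × (0.8328 + 0.8328) = 9.56×10⁻⁵ T.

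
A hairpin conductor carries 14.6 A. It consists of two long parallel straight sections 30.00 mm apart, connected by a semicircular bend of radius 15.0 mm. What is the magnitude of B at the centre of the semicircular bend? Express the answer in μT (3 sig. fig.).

B ≈ 500 μT

The semicircular arc contributes B_arc = μ₀I·π/(4πR) = μ₀I/(4R) = 3.06×10⁻⁴ T.
Each semi-infinite lead is at perpendicular distance R = 0.015 m from the centre, with the perpendicular foot at its near end, so it contributes μ₀I/(4πR); both point the same way, together 1.95×10⁻⁴ T.
Arc and leads all point the same direction: B = 3.06×10⁻⁴ + 1.95×10⁻⁴ = 5.00×10⁻⁴ T.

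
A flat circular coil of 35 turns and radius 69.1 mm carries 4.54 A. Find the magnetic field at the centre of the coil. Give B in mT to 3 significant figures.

For an N-turn flat coil, B = Nμ₀I/(2R) with R = 0.0691 m.
B = 35 × 4.13×10⁻⁵ T = 1.44×10⁻³ T.

B ≈ 1.44 mT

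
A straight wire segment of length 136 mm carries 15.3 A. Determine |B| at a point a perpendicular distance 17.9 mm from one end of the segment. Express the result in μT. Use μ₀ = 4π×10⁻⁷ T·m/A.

For a finite straight segment, B = (μ₀I/4πd)(sinθ₁ + sinθ₂), where θ₁, θ₂ are the angles from the perpendicular to each end.
The perpendicular foot is at one end, so the two end-offsets along the wire are 0 and L = 0.136 m.
sinθ₁ = 0/√(0²+0.0179²) = 0.0000; sinθ₂ = 0.136/√(0.136²+0.0179²) = 0.9914.
B = (4π×10⁻⁷ × 15.3) / (4π × 0.0179) × (0.0000 + 0.9914) = 8.47×10⁻⁵ T.

B ≈ 84.7 μT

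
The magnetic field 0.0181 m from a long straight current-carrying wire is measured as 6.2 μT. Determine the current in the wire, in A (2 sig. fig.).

I ≈ 0.56 A

For a long straight wire B = μ₀I/(2πd), so I = 2πdB/μ₀.
I = 2π × 0.0181 × 6.20×10⁻⁶ / (4π×10⁻⁷) = 0.561 A.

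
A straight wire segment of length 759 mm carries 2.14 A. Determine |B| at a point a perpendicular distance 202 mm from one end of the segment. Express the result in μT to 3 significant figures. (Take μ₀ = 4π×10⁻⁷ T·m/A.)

B ≈ 1.02 μT

For a finite straight segment, B = (μ₀I/4πd)(sinθ₁ + sinθ₂), where θ₁, θ₂ are the angles from the perpendicular to each end.
The perpendicular foot is at one end, so the two end-offsets along the wire are 0 and L = 0.759 m.
sinθ₁ = 0/√(0²+0.202²) = 0.0000; sinθ₂ = 0.759/√(0.759²+0.202²) = 0.9664.
B = (4π×10⁻⁷ × 2.14) / (4π × 0.202) × (0.0000 + 0.9664) = 1.02×10⁻⁶ T.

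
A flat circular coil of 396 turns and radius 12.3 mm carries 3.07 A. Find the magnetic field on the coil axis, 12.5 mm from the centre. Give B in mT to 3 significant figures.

B ≈ 21.4 mT

For an N-turn flat coil, B = Nμ₀IR²/[2(R²+z²)^(3/2)] with R = 0.0123 m, z = 0.0125 m.
B = 396 × 5.41×10⁻⁵ T = 2.14×10⁻² T.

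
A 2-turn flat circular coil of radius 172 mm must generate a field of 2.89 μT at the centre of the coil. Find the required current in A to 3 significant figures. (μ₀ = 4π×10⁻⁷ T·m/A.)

For an N-turn coil, B = Nμ₀I/(2R) with R = 0.172 m, so I = 2RB/(Nμ₀) = 2 × 0.172 × 2.89×10⁻⁶ / (2 × 4π×10⁻⁷) = 0.396 A.

I ≈ 0.396 A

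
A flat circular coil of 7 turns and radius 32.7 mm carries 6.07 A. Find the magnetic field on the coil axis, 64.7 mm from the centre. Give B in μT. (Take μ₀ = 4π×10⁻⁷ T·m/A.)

For an N-turn flat coil, B = Nμ₀IR²/[2(R²+z²)^(3/2)] with R = 0.0327 m, z = 0.0647 m.
B = 7 × 1.07×10⁻⁵ T = 7.49×10⁻⁵ T.

B ≈ 74.9 μT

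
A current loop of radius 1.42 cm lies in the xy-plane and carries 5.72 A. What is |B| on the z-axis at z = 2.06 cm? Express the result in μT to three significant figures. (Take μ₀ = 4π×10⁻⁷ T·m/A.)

On the axis of a circular loop, B = μ₀IR² / [2(R²+z²)^(3/2)].
R² + z² = (0.0142)² + (0.0206)² = 0.000626 m², and (R²+z²)^(3/2) = 1.57×10⁻⁵ m³.
B = (4π×10⁻⁷ × 5.72 × 0.0002016) / (2 × 1.57×10⁻⁵) = 4.63×10⁻⁵ T.

B ≈ 46.3 μT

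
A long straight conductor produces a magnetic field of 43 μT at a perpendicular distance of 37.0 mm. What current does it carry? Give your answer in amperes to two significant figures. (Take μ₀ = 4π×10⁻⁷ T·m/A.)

I ≈ 8.0 A

For a long straight wire B = μ₀I/(2πd), so I = 2πdB/μ₀.
I = 2π × 0.037 × 4.30×10⁻⁵ / (4π×10⁻⁷) = 7.95 A.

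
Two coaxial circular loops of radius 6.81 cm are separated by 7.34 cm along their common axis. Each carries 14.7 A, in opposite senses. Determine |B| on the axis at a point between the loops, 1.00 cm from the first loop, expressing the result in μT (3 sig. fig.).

B ≈ 78.2 μT

Each loop contributes B = μ₀IR²/[2(R²+z²)^(3/2)] on the axis, with z measured from that loop.
Loop 1 (z = 0.01 m): B₁ = 1.31×10⁻⁴ T. Loop 2 (z = 0.0634 m): B₂ = 5.32×10⁻⁵ T.
The fields oppose: B = |B₁ − B₂| = 7.82×10⁻⁵ T.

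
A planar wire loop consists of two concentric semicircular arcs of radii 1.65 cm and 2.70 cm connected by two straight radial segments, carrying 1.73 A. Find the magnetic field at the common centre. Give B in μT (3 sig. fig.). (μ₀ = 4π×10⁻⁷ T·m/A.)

The radial connectors point toward the centre, so dl × r̂ = 0 and they contribute nothing.
Each semicircle gives μ₀I/(4R): inner arc 3.29×10⁻⁵ T, outer arc 2.01×10⁻⁵ T.
The two arcs carry current in opposite angular senses, so their fields oppose: B = |3.29×10⁻⁵ − 2.01×10⁻⁵| = 1.28×10⁻⁵ T.

B ≈ 12.8 μT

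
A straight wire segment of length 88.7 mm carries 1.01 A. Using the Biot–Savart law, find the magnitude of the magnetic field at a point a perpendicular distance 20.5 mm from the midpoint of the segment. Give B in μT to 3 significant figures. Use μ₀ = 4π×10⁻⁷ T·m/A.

B ≈ 8.94 μT

For a finite straight segment, B = (μ₀I/4πd)(sinθ₁ + sinθ₂), where θ₁, θ₂ are the angles from the perpendicular to each end.
The perpendicular from the point meets the wire at its midpoint, so each end is L/2 = 0.04435 m away along the wire.
sinθ₁ = 0.04435/√(0.04435²+0.0205²) = 0.9077; sinθ₂ = 0.04435/√(0.04435²+0.0205²) = 0.9077.
B = (4π×10⁻⁷ × 1.01) / (4π × 0.0205) × (0.9077 + 0.9077) = 8.94×10⁻⁶ T.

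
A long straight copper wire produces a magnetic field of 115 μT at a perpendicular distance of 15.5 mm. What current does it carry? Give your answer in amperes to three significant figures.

For a long straight wire B = μ₀I/(2πd), so I = 2πdB/μ₀.
I = 2π × 0.0155 × 1.15×10⁻⁴ / (4π×10⁻⁷) = 8.91 A.

I ≈ 8.91 A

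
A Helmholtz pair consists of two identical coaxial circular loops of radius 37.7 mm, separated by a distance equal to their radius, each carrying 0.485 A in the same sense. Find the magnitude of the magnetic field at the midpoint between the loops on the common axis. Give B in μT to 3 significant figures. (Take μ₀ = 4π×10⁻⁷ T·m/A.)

Each loop contributes B = μ₀IR²/[2(R²+z²)^(3/2)] on the axis, with z measured from that loop.
Loop 1 (z = 0.01885 m): B₁ = 5.78×10⁻⁶ T. Loop 2 (z = 0.01885 m): B₂ = 5.78×10⁻⁶ T.
The fields add: B = B₁ + B₂ = 1.16×10⁻⁵ T.

B ≈ 11.6 μT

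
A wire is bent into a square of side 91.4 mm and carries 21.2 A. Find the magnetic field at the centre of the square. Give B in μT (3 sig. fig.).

Each side is a finite straight segment at perpendicular distance d = a/(2 tan(π/4)) = 0.0457 m from the centre, with end-angles ±π/4.
One side contributes B₁ = (μ₀I/4πd)·2 sin(π/4) = 6.56×10⁻⁵ T.
All 4 sides add in the same direction: B = 4 × 6.56×10⁻⁵ = 2.62×10⁻⁴ T.

B ≈ 262 μT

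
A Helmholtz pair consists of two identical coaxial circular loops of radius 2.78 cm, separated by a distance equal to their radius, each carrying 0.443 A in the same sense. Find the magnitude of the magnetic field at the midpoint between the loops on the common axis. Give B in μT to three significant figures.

B ≈ 14.3 μT

Each loop contributes B = μ₀IR²/[2(R²+z²)^(3/2)] on the axis, with z measured from that loop.
Loop 1 (z = 0.0139 m): B₁ = 7.16×10⁻⁶ T. Loop 2 (z = 0.0139 m): B₂ = 7.16×10⁻⁶ T.
The fields add: B = B₁ + B₂ = 1.43×10⁻⁵ T.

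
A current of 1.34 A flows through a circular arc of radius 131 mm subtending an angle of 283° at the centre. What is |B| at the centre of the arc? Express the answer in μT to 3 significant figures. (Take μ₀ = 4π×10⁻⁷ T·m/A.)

The Biot–Savart field of a circular arc at its centre is B = μ₀Iφ/(4πR), with φ = 4.939 rad.
B = (4π×10⁻⁷ × 1.34 × 4.939) / (4π × 0.131) = 5.05×10⁻⁶ T.

B ≈ 5.05 μT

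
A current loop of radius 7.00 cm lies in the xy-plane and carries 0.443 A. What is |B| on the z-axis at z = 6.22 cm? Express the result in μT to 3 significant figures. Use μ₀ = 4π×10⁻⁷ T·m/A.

On the axis of a circular loop, B = μ₀IR² / [2(R²+z²)^(3/2)].
R² + z² = (0.07)² + (0.0622)² = 0.008769 m², and (R²+z²)^(3/2) = 8.21×10⁻⁴ m³.
B = (4π×10⁻⁷ × 0.443 × 0.0049) / (2 × 8.21×10⁻⁴) = 1.66×10⁻⁶ T.

B ≈ 1.66 μT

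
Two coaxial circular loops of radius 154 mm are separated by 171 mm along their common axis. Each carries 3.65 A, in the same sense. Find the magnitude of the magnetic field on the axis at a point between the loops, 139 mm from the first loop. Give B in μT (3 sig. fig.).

B ≈ 20.1 μT

Each loop contributes B = μ₀IR²/[2(R²+z²)^(3/2)] on the axis, with z measured from that loop.
Loop 1 (z = 0.139 m): B₁ = 6.09×10⁻⁶ T. Loop 2 (z = 0.032 m): B₂ = 1.40×10⁻⁵ T.
The fields add: B = B₁ + B₂ = 2.01×10⁻⁵ T.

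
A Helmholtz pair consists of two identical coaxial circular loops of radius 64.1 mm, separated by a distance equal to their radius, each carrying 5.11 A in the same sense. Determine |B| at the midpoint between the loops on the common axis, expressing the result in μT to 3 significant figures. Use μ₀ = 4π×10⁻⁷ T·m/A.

Each loop contributes B = μ₀IR²/[2(R²+z²)^(3/2)] on the axis, with z measured from that loop.
Loop 1 (z = 0.03205 m): B₁ = 3.58×10⁻⁵ T. Loop 2 (z = 0.03205 m): B₂ = 3.58×10⁻⁵ T.
The fields add: B = B₁ + B₂ = 7.17×10⁻⁵ T.

B ≈ 71.7 μT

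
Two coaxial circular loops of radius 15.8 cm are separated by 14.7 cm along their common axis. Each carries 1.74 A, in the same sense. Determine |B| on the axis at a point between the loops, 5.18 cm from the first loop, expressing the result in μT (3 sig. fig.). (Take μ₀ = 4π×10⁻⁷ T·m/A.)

B ≈ 10.3 μT

Each loop contributes B = μ₀IR²/[2(R²+z²)^(3/2)] on the axis, with z measured from that loop.
Loop 1 (z = 0.0518 m): B₁ = 5.94×10⁻⁶ T. Loop 2 (z = 0.0952 m): B₂ = 4.35×10⁻⁶ T.
The fields add: B = B₁ + B₂ = 1.03×10⁻⁵ T.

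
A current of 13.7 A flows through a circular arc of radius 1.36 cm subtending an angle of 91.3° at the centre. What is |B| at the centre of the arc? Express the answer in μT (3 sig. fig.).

The Biot–Savart field of a circular arc at its centre is B = μ₀Iφ/(4πR), with φ = 1.593 rad.
B = (4π×10⁻⁷ × 13.7 × 1.593) / (4π × 0.0136) = 1.61×10⁻⁴ T.

B ≈ 161 μT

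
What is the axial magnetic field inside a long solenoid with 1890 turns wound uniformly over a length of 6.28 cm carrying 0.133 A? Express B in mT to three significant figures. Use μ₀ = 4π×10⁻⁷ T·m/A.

Inside a long solenoid, B = μ₀nI with n = 3.010×10⁴ turns/m.
B = 4π×10⁻⁷ × 3.010×10⁴ × 0.133 = 5.03×10⁻³ T.

B ≈ 5.03 mT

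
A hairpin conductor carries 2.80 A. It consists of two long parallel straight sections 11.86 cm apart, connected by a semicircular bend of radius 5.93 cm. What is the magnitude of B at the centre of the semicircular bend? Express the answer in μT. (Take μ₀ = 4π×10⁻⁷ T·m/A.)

The semicircular arc contributes B_arc = μ₀I·π/(4πR) = μ₀I/(4R) = 1.48×10⁻⁵ T.
Each semi-infinite lead is at perpendicular distance R = 0.0593 m from the centre, with the perpendicular foot at its near end, so it contributes μ₀I/(4πR); both point the same way, together 9.44×10⁻⁶ T.
Arc and leads all point the same direction: B = 1.48×10⁻⁵ + 9.44×10⁻⁶ = 2.43×10⁻⁵ T.

B ≈ 24.3 μT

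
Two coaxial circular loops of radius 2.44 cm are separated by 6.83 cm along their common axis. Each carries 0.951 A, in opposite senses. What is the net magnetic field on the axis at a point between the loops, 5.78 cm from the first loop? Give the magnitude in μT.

Each loop contributes B = μ₀IR²/[2(R²+z²)^(3/2)] on the axis, with z measured from that loop.
Loop 1 (z = 0.0578 m): B₁ = 1.44×10⁻⁶ T. Loop 2 (z = 0.0105 m): B₂ = 1.90×10⁻⁵ T.
The fields oppose: B = |B₁ − B₂| = 1.75×10⁻⁵ T.

B ≈ 17.5 μT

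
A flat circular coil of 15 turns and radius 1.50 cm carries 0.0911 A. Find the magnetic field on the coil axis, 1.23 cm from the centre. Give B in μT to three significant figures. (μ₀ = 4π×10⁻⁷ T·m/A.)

For an N-turn flat coil, B = Nμ₀IR²/[2(R²+z²)^(3/2)] with R = 0.015 m, z = 0.0123 m.
B = 15 × 1.76×10⁻⁶ T = 2.65×10⁻⁵ T.

B ≈ 26.5 μT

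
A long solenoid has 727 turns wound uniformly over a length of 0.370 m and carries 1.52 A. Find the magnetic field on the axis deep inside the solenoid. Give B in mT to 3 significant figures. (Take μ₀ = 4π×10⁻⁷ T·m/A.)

B ≈ 3.75 mT

Inside a long solenoid, B = μ₀nI with n = 1965 turns/m.
B = 4π×10⁻⁷ × 1965 × 1.52 = 3.75×10⁻³ T.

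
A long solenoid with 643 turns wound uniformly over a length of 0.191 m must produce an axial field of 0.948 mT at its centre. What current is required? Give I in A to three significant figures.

Inside a long solenoid B = μ₀nI with n = 3366 m⁻¹, so I = B/(μ₀n).
I = 9.48×10⁻⁴ / (4π×10⁻⁷ × 3366) = 0.224 A.

I ≈ 0.224 A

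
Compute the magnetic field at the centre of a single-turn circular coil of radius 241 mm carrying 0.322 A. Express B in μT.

B ≈ 0.839 μT

At the centre of a circular loop the Biot–Savart law gives B = μ₀I/(2R).
B = (4π×10⁻⁷ × 0.322) / (2 × 0.241) = 8.39×10⁻⁷ T.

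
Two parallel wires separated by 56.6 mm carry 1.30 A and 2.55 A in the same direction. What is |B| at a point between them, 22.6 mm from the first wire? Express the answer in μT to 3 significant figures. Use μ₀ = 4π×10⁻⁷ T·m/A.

Each long wire gives B = μ₀I/(2πd). Distances are d₁ = 0.0226 m and d₂ = 0.034 m.
B₁ = 1.15×10⁻⁵ T, B₂ = 1.50×10⁻⁵ T.
Between parallel currents the two contributions point in opposite directions, so they subtract. B = |B₁ − B₂| = |1.15×10⁻⁵ − 1.50×10⁻⁵| = 3.50×10⁻⁶ T.

B ≈ 3.50 μT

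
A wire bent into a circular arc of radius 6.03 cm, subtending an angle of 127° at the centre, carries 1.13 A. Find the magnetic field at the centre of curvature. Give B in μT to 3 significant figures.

The Biot–Savart field of a circular arc at its centre is B = μ₀Iφ/(4πR), with φ = 2.217 rad.
B = (4π×10⁻⁷ × 1.13 × 2.217) / (4π × 0.0603) = 4.15×10⁻⁶ T.

B ≈ 4.15 μT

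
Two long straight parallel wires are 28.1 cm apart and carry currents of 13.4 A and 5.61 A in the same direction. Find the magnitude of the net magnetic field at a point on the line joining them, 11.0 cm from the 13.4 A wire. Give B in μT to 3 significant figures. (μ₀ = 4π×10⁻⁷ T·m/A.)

Each long wire gives B = μ₀I/(2πd). Distances are d₁ = 0.11 m and d₂ = 0.171 m.
B₁ = 2.44×10⁻⁵ T, B₂ = 6.56×10⁻⁶ T.
Between parallel currents the two contributions point in opposite directions, so they subtract. B = |B₁ − B₂| = |2.44×10⁻⁵ − 6.56×10⁻⁶| = 1.78×10⁻⁵ T.

B ≈ 17.8 μT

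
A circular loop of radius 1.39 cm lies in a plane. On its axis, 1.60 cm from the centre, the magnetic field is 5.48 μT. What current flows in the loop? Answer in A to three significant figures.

On the axis of a loop, B = μ₀IR²/[2(R²+z²)^(3/2)], so I = 2B(R²+z²)^(3/2)/(μ₀R²).
R² + z² = 0.0001932 + 0.000256 = 0.0004492 m²; raised to 3/2 gives 9.52×10⁻⁶ m³.
I = 2 × 5.48×10⁻⁶ × 9.52×10⁻⁶ / (1.26×10⁻⁶ × 0.0001932) = 0.430 A.

I ≈ 0.430 A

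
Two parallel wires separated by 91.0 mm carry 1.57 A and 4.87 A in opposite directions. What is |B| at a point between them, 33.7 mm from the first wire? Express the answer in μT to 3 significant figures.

Each long wire gives B = μ₀I/(2πd). Distances are d₁ = 0.0337 m and d₂ = 0.0573 m.
B₁ = 9.32×10⁻⁶ T, B₂ = 1.70×10⁻⁵ T.
Between antiparallel currents both contributions point the same way, so they add. B = B₁ + B₂ = 9.32×10⁻⁶ + 1.70×10⁻⁵ = 2.63×10⁻⁵ T.

B ≈ 26.3 μT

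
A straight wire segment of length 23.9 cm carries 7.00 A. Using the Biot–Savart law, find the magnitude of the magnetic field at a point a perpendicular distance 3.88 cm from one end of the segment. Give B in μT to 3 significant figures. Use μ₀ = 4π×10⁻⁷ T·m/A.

B ≈ 17.8 μT

For a finite straight segment, B = (μ₀I/4πd)(sinθ₁ + sinθ₂), where θ₁, θ₂ are the angles from the perpendicular to each end.
The perpendicular foot is at one end, so the two end-offsets along the wire are 0 and L = 0.239 m.
sinθ₁ = 0/√(0²+0.0388²) = 0.0000; sinθ₂ = 0.239/√(0.239²+0.0388²) = 0.9871.
B = (4π×10⁻⁷ × 7.00) / (4π × 0.0388) × (0.0000 + 0.9871) = 1.78×10⁻⁵ T.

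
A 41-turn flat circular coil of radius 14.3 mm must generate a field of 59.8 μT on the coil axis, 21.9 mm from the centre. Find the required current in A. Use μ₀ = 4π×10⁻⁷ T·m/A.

For an N-turn coil, B = Nμ₀IR²/[2(R²+z²)^(3/2)] with R = 0.0143 m, z = 0.0219 m, so I = 2B(R²+z²)^(3/2)/(Nμ₀R²) = 2 × 5.98×10⁻⁵ × 1.79×10⁻⁵ / (41 × 4π×10⁻⁷ × 0.0002045) = 0.203 A.

I ≈ 0.203 A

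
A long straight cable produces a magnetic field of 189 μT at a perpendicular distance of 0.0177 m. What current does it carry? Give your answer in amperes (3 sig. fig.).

For a long straight wire B = μ₀I/(2πd), so I = 2πdB/μ₀.
I = 2π × 0.0177 × 1.89×10⁻⁴ / (4π×10⁻⁷) = 16.7 A.

I ≈ 16.7 A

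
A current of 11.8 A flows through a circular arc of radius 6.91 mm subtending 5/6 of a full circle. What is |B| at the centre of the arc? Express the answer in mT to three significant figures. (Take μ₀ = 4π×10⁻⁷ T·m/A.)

B ≈ 0.894 mT

The Biot–Savart field of a circular arc at its centre is B = μ₀Iφ/(4πR), with φ = 5.236 rad.
B = (4π×10⁻⁷ × 11.8 × 5.236) / (4π × 0.00691) = 8.94×10⁻⁴ T.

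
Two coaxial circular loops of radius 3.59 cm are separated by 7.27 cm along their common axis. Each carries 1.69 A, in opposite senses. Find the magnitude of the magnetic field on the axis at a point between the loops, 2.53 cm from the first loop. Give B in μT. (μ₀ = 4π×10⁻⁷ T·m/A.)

Each loop contributes B = μ₀IR²/[2(R²+z²)^(3/2)] on the axis, with z measured from that loop.
Loop 1 (z = 0.0253 m): B₁ = 1.62×10⁻⁵ T. Loop 2 (z = 0.0474 m): B₂ = 6.51×10⁻⁶ T.
The fields oppose: B = |B₁ − B₂| = 9.64×10⁻⁶ T.

B ≈ 9.64 μT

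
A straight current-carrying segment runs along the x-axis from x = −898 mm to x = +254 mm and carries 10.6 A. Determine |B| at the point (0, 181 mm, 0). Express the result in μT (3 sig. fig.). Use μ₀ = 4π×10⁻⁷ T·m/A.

For a finite straight segment, B = (μ₀I/4πd)(sinθ₁ + sinθ₂), where θ₁, θ₂ are the angles from the perpendicular to each end.
The perpendicular distance is d = 0.181 m; the end-offsets along the wire are a = 0.898 m and b = 0.254 m.
sinθ₁ = 0.898/√(0.898²+0.181²) = 0.9803; sinθ₂ = 0.254/√(0.254²+0.181²) = 0.8144.
B = (4π×10⁻⁷ × 10.6) / (4π × 0.181) × (0.9803 + 0.8144) = 1.05×10⁻⁵ T.

B ≈ 10.5 μT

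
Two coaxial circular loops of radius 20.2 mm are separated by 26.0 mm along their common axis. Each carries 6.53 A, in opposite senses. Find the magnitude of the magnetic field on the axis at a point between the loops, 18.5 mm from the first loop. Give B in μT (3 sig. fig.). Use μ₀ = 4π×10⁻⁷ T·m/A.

Each loop contributes B = μ₀IR²/[2(R²+z²)^(3/2)] on the axis, with z measured from that loop.
Loop 1 (z = 0.0185 m): B₁ = 8.15×10⁻⁵ T. Loop 2 (z = 0.0075 m): B₂ = 1.67×10⁻⁴ T.
The fields oppose: B = |B₁ − B₂| = 8.59×10⁻⁵ T.

B ≈ 85.9 μT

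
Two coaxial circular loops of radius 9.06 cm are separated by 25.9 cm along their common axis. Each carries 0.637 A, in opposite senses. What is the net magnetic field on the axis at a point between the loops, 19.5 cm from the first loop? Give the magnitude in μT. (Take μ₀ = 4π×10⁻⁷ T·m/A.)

B ≈ 2.08 μT

Each loop contributes B = μ₀IR²/[2(R²+z²)^(3/2)] on the axis, with z measured from that loop.
Loop 1 (z = 0.195 m): B₁ = 3.30×10⁻⁷ T. Loop 2 (z = 0.064 m): B₂ = 2.41×10⁻⁶ T.
The fields oppose: B = |B₁ − B₂| = 2.08×10⁻⁶ T.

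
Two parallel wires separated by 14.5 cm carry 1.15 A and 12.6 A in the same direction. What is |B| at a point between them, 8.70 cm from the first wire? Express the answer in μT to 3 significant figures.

Each long wire gives B = μ₀I/(2πd). Distances are d₁ = 0.087 m and d₂ = 0.058 m.
B₁ = 2.64×10⁻⁶ T, B₂ = 4.34×10⁻⁵ T.
Between parallel currents the two contributions point in opposite directions, so they subtract. B = |B₁ − B₂| = |2.64×10⁻⁶ − 4.34×10⁻⁵| = 4.08×10⁻⁵ T.

B ≈ 40.8 μT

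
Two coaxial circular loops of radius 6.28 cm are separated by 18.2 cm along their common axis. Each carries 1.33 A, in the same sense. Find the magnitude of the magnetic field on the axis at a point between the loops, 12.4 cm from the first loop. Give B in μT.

Each loop contributes B = μ₀IR²/[2(R²+z²)^(3/2)] on the axis, with z measured from that loop.
Loop 1 (z = 0.124 m): B₁ = 1.23×10⁻⁶ T. Loop 2 (z = 0.058 m): B₂ = 5.28×10⁻⁶ T.
The fields add: B = B₁ + B₂ = 6.50×10⁻⁶ T.

B ≈ 6.50 μT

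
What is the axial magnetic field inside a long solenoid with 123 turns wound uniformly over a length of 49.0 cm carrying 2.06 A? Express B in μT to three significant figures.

Inside a long solenoid, B = μ₀nI with n = 251 turns/m.
B = 4π×10⁻⁷ × 251 × 2.06 = 6.50×10⁻⁴ T.

B ≈ 650 μT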